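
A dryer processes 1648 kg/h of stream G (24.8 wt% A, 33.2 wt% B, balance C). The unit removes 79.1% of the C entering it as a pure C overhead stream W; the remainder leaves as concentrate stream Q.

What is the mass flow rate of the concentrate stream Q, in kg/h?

1101 kg/h

C entering = 1648×0.420 = 692.16 kg/h; overhead removed = 0.791×692.16 = 547.5 kg/h.
Concentrate = 1648 − 547.5 = 1100.5 kg/h.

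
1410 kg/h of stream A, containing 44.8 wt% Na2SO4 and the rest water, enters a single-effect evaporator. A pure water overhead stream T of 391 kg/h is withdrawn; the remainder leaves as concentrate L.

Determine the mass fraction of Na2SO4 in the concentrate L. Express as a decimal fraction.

0.620

Na2SO4 is not removed: 1410×0.448 = 631.68 kg/h of Na2SO4 enters L.
Concentrate = 1410 − 391 = 1019 kg/h.
Mass fraction = 631.68/1019 = 0.620.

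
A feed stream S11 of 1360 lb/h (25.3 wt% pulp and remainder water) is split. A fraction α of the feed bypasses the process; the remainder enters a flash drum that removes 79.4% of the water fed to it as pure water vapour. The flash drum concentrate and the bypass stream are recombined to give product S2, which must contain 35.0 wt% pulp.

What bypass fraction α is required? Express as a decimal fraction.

All 1360×0.253 = 344.08 lb/h of pulp reaches S2, so S2 = 344.08/0.350 = 983.09 lb/h and vapour = 376.91 lb/h.
The evaporator receives (1−α)·1360 of feed at 0.747 water and removes 0.794 of that water:
0.794×0.747×(1−α)×1360 = 376.91
(1−α) = 376.91/806.64 = 0.4673;  α = 0.5327.

0.533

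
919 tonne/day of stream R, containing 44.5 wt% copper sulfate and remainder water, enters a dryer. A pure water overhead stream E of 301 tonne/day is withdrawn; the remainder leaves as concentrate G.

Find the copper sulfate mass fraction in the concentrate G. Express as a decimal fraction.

copper sulfate is not removed: 919×0.445 = 408.95 tonne/day of copper sulfate enters G.
Concentrate = 919 − 301 = 618 tonne/day.
Mass fraction = 408.95/618 = 0.662.

0.662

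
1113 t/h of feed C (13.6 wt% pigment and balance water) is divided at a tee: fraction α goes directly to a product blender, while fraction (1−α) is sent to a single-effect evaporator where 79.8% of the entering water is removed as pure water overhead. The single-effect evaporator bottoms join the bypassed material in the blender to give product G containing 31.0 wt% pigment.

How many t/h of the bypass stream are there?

All 1113×0.136 = 151.37 t/h of pigment reaches G, so G = 151.37/0.310 = 488.28 t/h and vapour = 624.72 t/h.
The evaporator receives (1−α)·1113 of feed at 0.864 water and removes 0.798 of that water:
0.798×0.864×(1−α)×1113 = 624.72
(1−α) = 624.72/767.38 = 0.8141;  α = 0.1859.
Bypass flow = 0.1859×1113 = 206.92 t/h.

206.9 t/h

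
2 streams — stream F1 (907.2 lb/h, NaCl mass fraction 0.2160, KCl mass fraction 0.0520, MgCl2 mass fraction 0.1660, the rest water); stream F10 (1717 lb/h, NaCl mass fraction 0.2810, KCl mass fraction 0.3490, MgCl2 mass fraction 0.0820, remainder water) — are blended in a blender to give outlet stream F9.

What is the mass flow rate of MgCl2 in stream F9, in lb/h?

MgCl2 out = MgCl2 in = 907.2×0.166 + 1717×0.082 = 291.39 lb/h.

291.4 lb/h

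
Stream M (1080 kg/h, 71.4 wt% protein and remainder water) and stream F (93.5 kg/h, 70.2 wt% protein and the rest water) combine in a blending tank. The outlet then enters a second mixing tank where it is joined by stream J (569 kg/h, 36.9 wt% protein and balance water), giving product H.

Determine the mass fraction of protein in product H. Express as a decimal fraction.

0.601

Overall, product flow = 1742.5 kg/h.
protein in = 1080×0.714 + 93.5×0.702 + 569×0.369 = 1046.7 kg/h.
protein fraction in H = 0.601.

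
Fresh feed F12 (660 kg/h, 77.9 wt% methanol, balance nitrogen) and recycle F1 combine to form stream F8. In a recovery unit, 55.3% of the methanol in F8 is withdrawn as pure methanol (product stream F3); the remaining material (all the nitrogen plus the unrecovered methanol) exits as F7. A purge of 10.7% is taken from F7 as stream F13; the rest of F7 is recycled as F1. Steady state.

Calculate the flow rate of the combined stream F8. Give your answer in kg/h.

nitrogen enters only via F12 and leaves only via the purge: 660×0.221 = 0.107×(nitrogen in F7), and the recovery unit passes all nitrogen, so nitrogen in F8 = nitrogen in F7 = 1363.2 kg/h.
methanol in F8: m_A = 660×0.779 + (1−0.107)·(1−0.553)·m_A, so m_A = 514.14/0.6008 = 855.72 kg/h.
F8 = 855.72 + 1363.2 = 2218.9 kg/h.

2219 kg/h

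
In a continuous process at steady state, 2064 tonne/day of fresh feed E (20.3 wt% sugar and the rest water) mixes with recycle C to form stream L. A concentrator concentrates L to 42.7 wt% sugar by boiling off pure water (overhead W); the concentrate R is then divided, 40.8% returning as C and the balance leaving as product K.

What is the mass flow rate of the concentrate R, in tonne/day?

Overall sugar balance (none leaves overhead): sugar in fresh feed = sugar in product, i.e. 2064×0.203 = (1−0.408)·R·0.427.
R = 418.99/(0.427×0.592) = 1657.5 tonne/day.

1658 tonne/day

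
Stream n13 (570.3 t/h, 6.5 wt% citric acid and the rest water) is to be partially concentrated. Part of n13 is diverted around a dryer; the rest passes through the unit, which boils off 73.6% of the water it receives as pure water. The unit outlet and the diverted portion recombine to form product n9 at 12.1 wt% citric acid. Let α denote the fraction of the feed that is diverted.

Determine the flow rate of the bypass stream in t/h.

All 570.3×0.065 = 37.069 t/h of citric acid reaches n9, so n9 = 37.069/0.121 = 306.36 t/h and vapour = 263.94 t/h.
The evaporator receives (1−α)·570.3 of feed at 0.935 water and removes 0.736 of that water:
0.736×0.935×(1−α)×570.3 = 263.94
(1−α) = 263.94/392.46 = 0.6725;  α = 0.3275.
Bypass flow = 0.3275×570.3 = 186.75 t/h.

186.8 t/h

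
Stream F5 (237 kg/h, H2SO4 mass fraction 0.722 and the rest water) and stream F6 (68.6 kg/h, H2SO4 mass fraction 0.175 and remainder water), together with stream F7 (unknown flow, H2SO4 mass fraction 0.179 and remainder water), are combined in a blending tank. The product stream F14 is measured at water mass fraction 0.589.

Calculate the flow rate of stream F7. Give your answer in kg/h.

247.9 kg/h

Let F7 be the unknown flow. Total out = 305.6 + F7.
water balance: 122.48 + 0.821·F7 = 0.589·(305.6 + F7)
(0.821 − 0.589)·F7 = 0.589×305.6 − 122.48 = 57.517
F7 = 57.517 / 0.232 = 247.92 kg/h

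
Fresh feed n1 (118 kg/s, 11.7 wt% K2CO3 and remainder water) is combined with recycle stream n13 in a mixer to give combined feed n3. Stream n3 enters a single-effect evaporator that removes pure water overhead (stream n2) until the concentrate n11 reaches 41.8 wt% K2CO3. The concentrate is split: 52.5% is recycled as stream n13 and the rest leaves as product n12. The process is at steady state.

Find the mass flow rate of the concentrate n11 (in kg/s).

Overall K2CO3 balance (none leaves overhead): K2CO3 in fresh feed = K2CO3 in product, i.e. 118×0.117 = (1−0.525)·n11·0.418.
n11 = 13.806/(0.418×0.475) = 69.534 kg/s.

69.53 kg/s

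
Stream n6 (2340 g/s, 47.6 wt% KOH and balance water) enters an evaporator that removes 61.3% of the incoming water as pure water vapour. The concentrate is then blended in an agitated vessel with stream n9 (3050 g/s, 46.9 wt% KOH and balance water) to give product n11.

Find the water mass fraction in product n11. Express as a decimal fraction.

0.4515

Vapour removed = 0.613×0.524×2340 = 751.64 g/s; concentrate = 1588.4 g/s.
water reaching the mixer = 474.52 (from concentrate) + 3050×0.531 = 2094.1 g/s.
Product flow = 1588.4 + 3050 = 4638.4 g/s; water fraction = 0.4515.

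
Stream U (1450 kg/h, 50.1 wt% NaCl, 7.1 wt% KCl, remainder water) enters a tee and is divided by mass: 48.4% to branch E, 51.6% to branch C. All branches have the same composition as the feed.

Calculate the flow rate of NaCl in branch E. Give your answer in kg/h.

Branch E total = 0.484×1450 = 701.8 kg/h.
NaCl in E = 0.501×701.8 = 351.6 kg/h.

351.6 kg/h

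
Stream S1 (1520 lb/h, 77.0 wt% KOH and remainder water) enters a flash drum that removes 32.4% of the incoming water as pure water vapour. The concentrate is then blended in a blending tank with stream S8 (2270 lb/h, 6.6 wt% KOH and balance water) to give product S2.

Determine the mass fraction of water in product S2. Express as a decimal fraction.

0.6409

Vapour removed = 0.324×0.230×1520 = 113.27 lb/h; concentrate = 1406.7 lb/h.
water reaching the mixer = 236.33 (from concentrate) + 2270×0.934 = 2356.5 lb/h.
Product flow = 1406.7 + 2270 = 3676.7 lb/h; water fraction = 0.6409.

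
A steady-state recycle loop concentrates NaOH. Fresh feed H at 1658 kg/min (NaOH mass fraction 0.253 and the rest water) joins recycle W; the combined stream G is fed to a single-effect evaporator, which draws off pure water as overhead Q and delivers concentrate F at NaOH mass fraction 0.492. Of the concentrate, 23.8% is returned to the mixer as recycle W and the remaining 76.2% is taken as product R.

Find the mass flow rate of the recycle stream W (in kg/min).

266.3 kg/min

Overall NaOH balance (none leaves overhead): NaOH in fresh feed = NaOH in product, i.e. 1658×0.253 = (1−0.238)·F·0.492.
F = 419.47/(0.492×0.762) = 1118.9 kg/min.
Recycle W = 0.238×1118.9 = 266.29 kg/min.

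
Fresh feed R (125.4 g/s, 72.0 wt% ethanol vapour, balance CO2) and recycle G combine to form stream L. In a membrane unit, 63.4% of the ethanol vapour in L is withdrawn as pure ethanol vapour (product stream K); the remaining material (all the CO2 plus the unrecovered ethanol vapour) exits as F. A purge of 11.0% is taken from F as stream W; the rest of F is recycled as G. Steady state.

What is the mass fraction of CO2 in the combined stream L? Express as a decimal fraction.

CO2 enters only via R and leaves only via the purge: 125.4×0.280 = 0.110×(CO2 in F), and the membrane unit passes all CO2, so CO2 in L = CO2 in F = 319.2 g/s.
ethanol vapour in L: m_A = 125.4×0.720 + (1−0.110)·(1−0.634)·m_A, so m_A = 90.288/0.6743 = 133.91 g/s.
L = 133.91 + 319.2 = 453.11 g/s.
CO2 fraction in L = 319.2/453.11 = 0.704.

0.704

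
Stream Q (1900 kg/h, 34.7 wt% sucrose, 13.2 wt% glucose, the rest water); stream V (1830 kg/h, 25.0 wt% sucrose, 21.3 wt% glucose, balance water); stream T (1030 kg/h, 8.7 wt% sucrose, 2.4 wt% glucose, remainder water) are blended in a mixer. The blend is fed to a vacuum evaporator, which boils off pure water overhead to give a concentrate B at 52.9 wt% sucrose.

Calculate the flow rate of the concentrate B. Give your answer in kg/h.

2281 kg/h

sucrose entering = 1900×0.347 + 1830×0.250 + 1030×0.087 = 1206.4 kg/h.
All sucrose reports to B, so B = 1206.4/0.529 = 2280.5 kg/h.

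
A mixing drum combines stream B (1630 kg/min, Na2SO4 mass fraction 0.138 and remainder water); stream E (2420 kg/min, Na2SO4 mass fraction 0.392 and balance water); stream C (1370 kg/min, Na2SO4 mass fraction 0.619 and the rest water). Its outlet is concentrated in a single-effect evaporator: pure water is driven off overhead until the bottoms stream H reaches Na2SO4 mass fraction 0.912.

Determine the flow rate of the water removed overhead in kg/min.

Na2SO4 entering = 1630×0.138 + 2420×0.392 + 1370×0.619 = 2021.6 kg/min.
All Na2SO4 reports to H, so H = 2021.6/0.912 = 2216.7 kg/min.
Total feed = 5420 kg/min; overhead = 5420 − 2216.7 = 3203.3 kg/min.

3203 kg/min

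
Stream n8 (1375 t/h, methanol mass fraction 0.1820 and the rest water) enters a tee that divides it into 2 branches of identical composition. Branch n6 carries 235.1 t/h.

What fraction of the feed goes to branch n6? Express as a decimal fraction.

Fraction to n6 = 235.1/1375 = 0.1710.

0.171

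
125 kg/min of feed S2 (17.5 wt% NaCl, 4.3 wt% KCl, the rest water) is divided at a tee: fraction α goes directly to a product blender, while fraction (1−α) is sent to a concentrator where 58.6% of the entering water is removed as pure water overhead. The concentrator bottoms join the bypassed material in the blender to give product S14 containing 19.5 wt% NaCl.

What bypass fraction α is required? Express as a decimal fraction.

All 125×0.175 = 21.875 kg/min of NaCl reaches S14, so S14 = 21.875/0.195 = 112.18 kg/min and vapour = 12.821 kg/min.
The evaporator receives (1−α)·125 of feed at 0.782 water and removes 0.586 of that water:
0.586×0.782×(1−α)×125 = 12.821
(1−α) = 12.821/57.281 = 0.2238;  α = 0.7762.

0.776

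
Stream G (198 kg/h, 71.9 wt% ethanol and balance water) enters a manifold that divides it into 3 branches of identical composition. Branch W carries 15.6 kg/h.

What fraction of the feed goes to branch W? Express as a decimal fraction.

0.079

Fraction to W = 15.6/198 = 0.0788.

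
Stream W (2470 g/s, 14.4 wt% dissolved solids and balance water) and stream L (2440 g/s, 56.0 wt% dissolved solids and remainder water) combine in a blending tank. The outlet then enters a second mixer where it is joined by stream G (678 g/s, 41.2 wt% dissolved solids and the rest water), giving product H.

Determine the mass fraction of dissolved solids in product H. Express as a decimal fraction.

Overall, product flow = 5588 g/s.
dissolved solids in = 2470×0.144 + 2440×0.560 + 678×0.412 = 2001.4 g/s.
dissolved solids fraction in H = 0.358.

0.358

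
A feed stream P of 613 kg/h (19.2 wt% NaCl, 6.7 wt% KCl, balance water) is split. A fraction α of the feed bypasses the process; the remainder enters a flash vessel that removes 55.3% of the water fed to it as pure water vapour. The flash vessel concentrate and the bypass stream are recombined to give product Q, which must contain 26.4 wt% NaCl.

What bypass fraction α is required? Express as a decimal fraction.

0.334

All 613×0.192 = 117.7 kg/h of NaCl reaches Q, so Q = 117.7/0.264 = 445.82 kg/h and vapour = 167.18 kg/h.
The evaporator receives (1−α)·613 of feed at 0.741 water and removes 0.553 of that water:
0.553×0.741×(1−α)×613 = 167.18
(1−α) = 167.18/251.19 = 0.6656;  α = 0.3344.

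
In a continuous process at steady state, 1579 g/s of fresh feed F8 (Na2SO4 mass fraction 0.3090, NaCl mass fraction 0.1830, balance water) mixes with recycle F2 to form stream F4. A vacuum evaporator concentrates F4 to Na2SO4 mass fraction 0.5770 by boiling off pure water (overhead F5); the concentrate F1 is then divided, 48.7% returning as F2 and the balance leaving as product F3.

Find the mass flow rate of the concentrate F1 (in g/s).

Overall Na2SO4 balance (none leaves overhead): Na2SO4 in fresh feed = Na2SO4 in product, i.e. 1579×0.309 = (1−0.487)·F1·0.577.
F1 = 487.91/(0.577×0.513) = 1648.3 g/s.

1648 g/s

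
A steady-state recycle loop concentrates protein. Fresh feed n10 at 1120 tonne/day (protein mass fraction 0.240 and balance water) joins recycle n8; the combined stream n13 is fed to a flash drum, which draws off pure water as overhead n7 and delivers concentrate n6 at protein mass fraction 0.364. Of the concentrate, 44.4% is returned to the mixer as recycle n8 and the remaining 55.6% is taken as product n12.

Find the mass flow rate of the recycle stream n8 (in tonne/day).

Overall protein balance (none leaves overhead): protein in fresh feed = protein in product, i.e. 1120×0.240 = (1−0.444)·n6·0.364.
n6 = 268.8/(0.364×0.556) = 1328.2 tonne/day.
Recycle n8 = 0.444×1328.2 = 589.71 tonne/day.

589.7 tonne/day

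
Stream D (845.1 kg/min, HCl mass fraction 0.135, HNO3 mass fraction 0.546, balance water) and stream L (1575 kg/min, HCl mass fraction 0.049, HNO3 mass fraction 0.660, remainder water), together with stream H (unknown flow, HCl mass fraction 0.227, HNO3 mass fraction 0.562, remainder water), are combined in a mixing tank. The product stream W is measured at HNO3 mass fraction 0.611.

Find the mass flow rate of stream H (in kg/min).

453.9 kg/min

Let H be the unknown flow. Total out = 2420.1 + H.
HNO3 balance: 1500.9 + 0.562·H = 0.611·(2420.1 + H)
(0.562 − 0.611)·H = 0.611×2420.1 − 1500.9 = -22.244
H = -22.244 / -0.049 = 453.95 kg/min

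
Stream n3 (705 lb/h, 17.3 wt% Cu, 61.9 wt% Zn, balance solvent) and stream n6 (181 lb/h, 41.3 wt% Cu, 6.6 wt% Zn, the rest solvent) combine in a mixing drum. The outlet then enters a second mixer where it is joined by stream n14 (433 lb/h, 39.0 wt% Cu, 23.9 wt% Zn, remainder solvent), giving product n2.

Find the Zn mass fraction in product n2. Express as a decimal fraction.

0.418

Overall, product flow = 1319 lb/h.
Zn in = 705×0.619 + 181×0.066 + 433×0.239 = 551.83 lb/h.
Zn fraction in n2 = 0.418.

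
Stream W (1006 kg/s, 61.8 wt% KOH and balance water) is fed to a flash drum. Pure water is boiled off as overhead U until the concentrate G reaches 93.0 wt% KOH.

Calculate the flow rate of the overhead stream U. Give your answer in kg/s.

KOH is conserved: 1006×0.618 = 621.71 kg/s all reports to the concentrate.
Concentrate = 621.71/(target fraction) = 668.5 kg/s.
Overhead = 1006 − 668.5 = 337.5 kg/s.

337.5 kg/s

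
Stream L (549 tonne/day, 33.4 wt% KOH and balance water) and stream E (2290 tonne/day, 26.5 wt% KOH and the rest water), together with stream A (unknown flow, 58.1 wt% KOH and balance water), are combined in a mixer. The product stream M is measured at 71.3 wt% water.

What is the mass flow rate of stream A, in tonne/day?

83.6 tonne/day

Let A be the unknown flow. Total out = 2839 + A.
water balance: 2048.8 + 0.419·A = 0.713·(2839 + A)
(0.419 − 0.713)·A = 0.713×2839 − 2048.8 = -24.577
A = -24.577 / -0.294 = 83.595 tonne/day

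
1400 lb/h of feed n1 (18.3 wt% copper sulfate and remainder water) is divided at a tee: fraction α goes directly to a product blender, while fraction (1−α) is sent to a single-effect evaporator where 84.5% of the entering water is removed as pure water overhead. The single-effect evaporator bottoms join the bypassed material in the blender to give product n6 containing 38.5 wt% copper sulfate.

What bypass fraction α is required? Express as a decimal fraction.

All 1400×0.183 = 256.2 lb/h of copper sulfate reaches n6, so n6 = 256.2/0.385 = 665.45 lb/h and vapour = 734.55 lb/h.
The evaporator receives (1−α)·1400 of feed at 0.817 water and removes 0.845 of that water:
0.845×0.817×(1−α)×1400 = 734.55
(1−α) = 734.55/966.51 = 0.7600;  α = 0.2400.

0.240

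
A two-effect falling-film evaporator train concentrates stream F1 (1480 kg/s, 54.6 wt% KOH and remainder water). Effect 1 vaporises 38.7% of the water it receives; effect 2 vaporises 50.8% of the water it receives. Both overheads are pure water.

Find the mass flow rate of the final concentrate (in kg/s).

1011 kg/s

water in feed = 1480×0.454 = 671.92 kg/s.
After stage 1: water left = (1−0.387)×671.92 = 411.89; stream total = 1220 kg/s.
After stage 2: water left = (1−0.508)×411.89 = 202.65; final concentrate = 1010.7 kg/s.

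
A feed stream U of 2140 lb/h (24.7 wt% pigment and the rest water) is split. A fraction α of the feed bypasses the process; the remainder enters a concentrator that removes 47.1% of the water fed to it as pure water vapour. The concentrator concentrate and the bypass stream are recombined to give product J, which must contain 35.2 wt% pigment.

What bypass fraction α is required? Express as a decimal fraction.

All 2140×0.247 = 528.58 lb/h of pigment reaches J, so J = 528.58/0.352 = 1501.6 lb/h and vapour = 638.35 lb/h.
The evaporator receives (1−α)·2140 of feed at 0.753 water and removes 0.471 of that water:
0.471×0.753×(1−α)×2140 = 638.35
(1−α) = 638.35/758.98 = 0.8411;  α = 0.1589.

0.159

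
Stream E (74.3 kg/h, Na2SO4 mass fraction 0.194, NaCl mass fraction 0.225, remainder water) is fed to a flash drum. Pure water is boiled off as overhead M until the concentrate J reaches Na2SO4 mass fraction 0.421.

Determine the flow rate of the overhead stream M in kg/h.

Na2SO4 is conserved: 74.3×0.194 = 14.414 kg/h all reports to the concentrate.
Concentrate = 14.414/(target fraction) = 34.238 kg/h.
Overhead = 74.3 − 34.238 = 40.062 kg/h.

40.06 kg/h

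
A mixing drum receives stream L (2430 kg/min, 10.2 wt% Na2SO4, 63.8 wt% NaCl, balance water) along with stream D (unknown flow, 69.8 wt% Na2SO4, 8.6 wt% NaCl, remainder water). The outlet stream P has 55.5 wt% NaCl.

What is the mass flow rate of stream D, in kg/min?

430 kg/min

Let D be the unknown flow. Total out = 2430 + D.
NaCl balance: 1550.3 + 0.086·D = 0.555·(2430 + D)
(0.086 − 0.555)·D = 0.555×2430 − 1550.3 = -201.69
D = -201.69 / -0.469 = 430.04 kg/min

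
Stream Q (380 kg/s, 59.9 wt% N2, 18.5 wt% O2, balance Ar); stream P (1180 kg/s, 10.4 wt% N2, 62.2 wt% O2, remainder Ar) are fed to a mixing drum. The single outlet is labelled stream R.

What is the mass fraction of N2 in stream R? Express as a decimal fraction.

0.2246

Total flow out = 380 + 1180 = 1560 kg/s.
N2 in = 380×0.599 + 1180×0.104 = 350.34 kg/s.
N2 mass fraction in R = 350.34/1560 = 0.2246.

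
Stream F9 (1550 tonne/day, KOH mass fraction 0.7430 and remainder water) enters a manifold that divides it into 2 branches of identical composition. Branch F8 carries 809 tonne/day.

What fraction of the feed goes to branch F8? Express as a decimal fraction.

Fraction to F8 = 809/1550 = 0.5219.

0.522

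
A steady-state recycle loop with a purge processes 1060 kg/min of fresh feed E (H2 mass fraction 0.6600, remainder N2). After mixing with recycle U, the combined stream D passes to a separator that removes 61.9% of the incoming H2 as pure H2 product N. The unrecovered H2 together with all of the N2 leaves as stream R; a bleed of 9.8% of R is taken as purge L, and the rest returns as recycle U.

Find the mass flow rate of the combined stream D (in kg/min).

4743 kg/min

N2 enters only via E and leaves only via the purge: 1060×0.340 = 0.098×(N2 in R), and the separator passes all N2, so N2 in D = N2 in R = 3677.6 kg/min.
H2 in D: m_A = 1060×0.660 + (1−0.098)·(1−0.619)·m_A, so m_A = 699.6/0.6563 = 1065.9 kg/min.
D = 1065.9 + 3677.6 = 4743.5 kg/min.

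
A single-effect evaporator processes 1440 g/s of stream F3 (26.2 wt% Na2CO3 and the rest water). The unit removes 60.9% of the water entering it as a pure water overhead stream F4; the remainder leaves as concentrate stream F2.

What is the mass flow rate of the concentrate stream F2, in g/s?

water entering = 1440×0.738 = 1062.7 g/s; overhead removed = 0.609×1062.7 = 647.2 g/s.
Concentrate = 1440 − 647.2 = 792.8 g/s.

792.8 g/s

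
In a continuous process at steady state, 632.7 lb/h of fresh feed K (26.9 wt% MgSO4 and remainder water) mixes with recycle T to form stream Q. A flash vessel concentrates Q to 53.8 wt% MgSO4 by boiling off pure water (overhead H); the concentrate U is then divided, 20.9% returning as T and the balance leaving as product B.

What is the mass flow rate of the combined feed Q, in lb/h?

716.3 lb/h

Overall MgSO4 balance (none leaves overhead): MgSO4 in fresh feed = MgSO4 in product, i.e. 632.7×0.269 = (1−0.209)·U·0.538.
U = 170.2/(0.538×0.791) = 399.94 lb/h.
Recycle T = 0.209×399.94 = 83.587 lb/h.
Combined feed Q = 632.7 + 83.587 = 716.29 lb/h.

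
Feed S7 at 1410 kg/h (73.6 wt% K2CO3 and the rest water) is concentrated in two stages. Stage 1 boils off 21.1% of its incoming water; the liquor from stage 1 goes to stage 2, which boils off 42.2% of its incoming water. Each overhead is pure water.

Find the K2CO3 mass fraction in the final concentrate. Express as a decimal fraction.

0.859

water in feed = 1410×0.264 = 372.24 kg/h.
After stage 1: water left = (1−0.211)×372.24 = 293.7; stream total = 1331.5 kg/h.
After stage 2: water left = (1−0.422)×293.7 = 169.76; final concentrate = 1207.5 kg/h.
K2CO3 fraction = 1037.8/1207.5 = 0.859.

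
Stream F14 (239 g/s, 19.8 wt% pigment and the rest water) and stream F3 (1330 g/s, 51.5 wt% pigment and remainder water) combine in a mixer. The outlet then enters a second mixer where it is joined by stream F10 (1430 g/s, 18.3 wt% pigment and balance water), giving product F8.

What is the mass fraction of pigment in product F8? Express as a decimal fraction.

Overall, product flow = 2999 g/s.
pigment in = 239×0.198 + 1330×0.515 + 1430×0.183 = 993.96 g/s.
pigment fraction in F8 = 0.3314.

0.3314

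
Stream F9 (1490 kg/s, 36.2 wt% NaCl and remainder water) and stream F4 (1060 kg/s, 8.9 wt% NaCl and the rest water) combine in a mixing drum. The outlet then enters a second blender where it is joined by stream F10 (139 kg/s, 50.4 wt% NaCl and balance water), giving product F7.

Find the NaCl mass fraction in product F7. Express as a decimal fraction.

0.2617

Overall, product flow = 2689 kg/s.
NaCl in = 1490×0.362 + 1060×0.089 + 139×0.504 = 703.78 kg/s.
NaCl fraction in F7 = 0.2617.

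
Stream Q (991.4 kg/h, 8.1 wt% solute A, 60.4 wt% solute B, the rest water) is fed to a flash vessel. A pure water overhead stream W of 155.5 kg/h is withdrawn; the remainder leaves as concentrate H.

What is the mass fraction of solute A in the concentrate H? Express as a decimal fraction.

0.096

solute A is not removed: 991.4×0.081 = 80.303 kg/h of solute A enters H.
Concentrate = 991.4 − 155.5 = 835.9 kg/h.
Mass fraction = 80.303/835.9 = 0.096.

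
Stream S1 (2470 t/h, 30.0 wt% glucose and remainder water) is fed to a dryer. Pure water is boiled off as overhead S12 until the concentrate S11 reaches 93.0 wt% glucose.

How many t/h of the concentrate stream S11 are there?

796.8 t/h

glucose is conserved: 2470×0.300 = 741 t/h all reports to the concentrate.
Concentrate = 741/(target fraction) = 796.77 t/h.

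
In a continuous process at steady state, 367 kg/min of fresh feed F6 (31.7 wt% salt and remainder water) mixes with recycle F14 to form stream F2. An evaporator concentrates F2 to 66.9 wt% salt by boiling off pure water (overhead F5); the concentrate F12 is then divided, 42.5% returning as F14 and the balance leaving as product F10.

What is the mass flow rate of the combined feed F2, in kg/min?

495.5 kg/min

Overall salt balance (none leaves overhead): salt in fresh feed = salt in product, i.e. 367×0.317 = (1−0.425)·F12·0.669.
F12 = 116.34/(0.669×0.575) = 302.43 kg/min.
Recycle F14 = 0.425×302.43 = 128.53 kg/min.
Combined feed F2 = 367 + 128.53 = 495.53 kg/min.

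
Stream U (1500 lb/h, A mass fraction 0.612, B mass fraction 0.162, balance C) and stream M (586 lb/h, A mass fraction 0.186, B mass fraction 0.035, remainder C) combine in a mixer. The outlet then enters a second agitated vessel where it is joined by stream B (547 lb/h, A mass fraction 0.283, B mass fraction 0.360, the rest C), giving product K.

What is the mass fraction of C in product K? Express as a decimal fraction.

0.376

Overall, product flow = 2633 lb/h.
C in = 1500×0.226 + 586×0.779 + 547×0.357 = 990.77 lb/h.
C fraction in K = 0.376.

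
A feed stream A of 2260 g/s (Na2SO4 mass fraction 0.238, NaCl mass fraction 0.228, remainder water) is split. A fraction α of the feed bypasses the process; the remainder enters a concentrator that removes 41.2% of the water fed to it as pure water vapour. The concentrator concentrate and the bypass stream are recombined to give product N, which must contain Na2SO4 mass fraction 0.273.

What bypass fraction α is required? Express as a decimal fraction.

All 2260×0.238 = 537.88 g/s of Na2SO4 reaches N, so N = 537.88/0.273 = 1970.3 g/s and vapour = 289.74 g/s.
The evaporator receives (1−α)·2260 of feed at 0.534 water and removes 0.412 of that water:
0.412×0.534×(1−α)×2260 = 289.74
(1−α) = 289.74/497.22 = 0.5827;  α = 0.4173.

0.417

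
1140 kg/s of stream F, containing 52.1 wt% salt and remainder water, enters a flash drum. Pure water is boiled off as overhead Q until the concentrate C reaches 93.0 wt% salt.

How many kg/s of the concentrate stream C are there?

salt is conserved: 1140×0.521 = 593.94 kg/s all reports to the concentrate.
Concentrate = 593.94/(target fraction) = 638.65 kg/s.

638.6 kg/s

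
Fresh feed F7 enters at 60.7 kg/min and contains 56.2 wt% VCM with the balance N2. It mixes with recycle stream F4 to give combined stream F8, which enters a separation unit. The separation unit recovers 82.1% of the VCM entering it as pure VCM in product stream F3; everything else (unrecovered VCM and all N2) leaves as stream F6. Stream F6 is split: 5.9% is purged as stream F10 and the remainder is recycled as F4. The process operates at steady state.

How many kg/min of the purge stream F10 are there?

27.02 kg/min

N2 enters only via F7 and leaves only via the purge: 60.7×0.438 = 0.059×(N2 in F6), and the separation unit passes all N2, so N2 in F8 = N2 in F6 = 450.62 kg/min.
VCM in F8: m_A = 60.7×0.562 + (1−0.059)·(1−0.821)·m_A, so m_A = 34.113/0.8316 = 41.023 kg/min.
F6 = (1−0.821)×41.023 + 450.62 = 457.96 kg/min.
Purge F10 = 0.059×457.96 = 27.02 kg/min.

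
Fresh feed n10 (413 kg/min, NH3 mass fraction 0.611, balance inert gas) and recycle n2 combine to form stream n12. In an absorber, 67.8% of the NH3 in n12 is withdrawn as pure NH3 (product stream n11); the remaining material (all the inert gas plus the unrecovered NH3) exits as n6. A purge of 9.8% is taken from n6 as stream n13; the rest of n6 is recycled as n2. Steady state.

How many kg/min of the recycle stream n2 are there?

inert gas enters only via n10 and leaves only via the purge: 413×0.389 = 0.098×(inert gas in n6), and the absorber passes all inert gas, so inert gas in n12 = inert gas in n6 = 1639.4 kg/min.
NH3 in n12: m_A = 413×0.611 + (1−0.098)·(1−0.678)·m_A, so m_A = 252.34/0.7096 = 355.64 kg/min.
n6 = (1−0.678)×355.64 + 1639.4 = 1753.9 kg/min.
Recycle n2 = (1−0.098)×1753.9 = 1582 kg/min.

1582 kg/min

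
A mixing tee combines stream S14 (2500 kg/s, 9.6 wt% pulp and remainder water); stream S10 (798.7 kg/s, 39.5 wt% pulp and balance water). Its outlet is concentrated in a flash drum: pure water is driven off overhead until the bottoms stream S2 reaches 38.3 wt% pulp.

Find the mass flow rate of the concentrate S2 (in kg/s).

pulp entering = 2500×0.096 + 798.7×0.395 = 555.49 kg/s.
All pulp reports to S2, so S2 = 555.49/0.383 = 1450.4 kg/s.

1450 kg/s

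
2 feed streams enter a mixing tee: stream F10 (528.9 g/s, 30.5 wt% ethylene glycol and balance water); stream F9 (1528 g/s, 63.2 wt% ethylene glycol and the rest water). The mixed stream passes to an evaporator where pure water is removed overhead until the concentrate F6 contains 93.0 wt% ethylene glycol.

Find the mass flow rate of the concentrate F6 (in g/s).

1212 g/s

ethylene glycol entering = 528.9×0.305 + 1528×0.632 = 1127 g/s.
All ethylene glycol reports to F6, so F6 = 1127/0.930 = 1211.8 g/s.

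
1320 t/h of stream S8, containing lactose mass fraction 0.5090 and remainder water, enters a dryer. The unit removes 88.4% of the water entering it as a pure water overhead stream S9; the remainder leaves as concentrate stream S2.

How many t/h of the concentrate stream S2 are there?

water entering = 1320×0.491 = 648.12 t/h; overhead removed = 0.884×648.12 = 572.94 t/h.
Concentrate = 1320 − 572.94 = 747.06 t/h.

747.1 t/h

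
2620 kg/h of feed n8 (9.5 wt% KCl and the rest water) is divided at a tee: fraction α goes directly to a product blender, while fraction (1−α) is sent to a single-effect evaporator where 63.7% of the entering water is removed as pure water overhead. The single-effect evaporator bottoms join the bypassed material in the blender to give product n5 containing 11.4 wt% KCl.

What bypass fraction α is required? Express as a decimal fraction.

All 2620×0.095 = 248.9 kg/h of KCl reaches n5, so n5 = 248.9/0.114 = 2183.3 kg/h and vapour = 436.67 kg/h.
The evaporator receives (1−α)·2620 of feed at 0.905 water and removes 0.637 of that water:
0.637×0.905×(1−α)×2620 = 436.67
(1−α) = 436.67/1510.4 = 0.2891;  α = 0.7109.

0.711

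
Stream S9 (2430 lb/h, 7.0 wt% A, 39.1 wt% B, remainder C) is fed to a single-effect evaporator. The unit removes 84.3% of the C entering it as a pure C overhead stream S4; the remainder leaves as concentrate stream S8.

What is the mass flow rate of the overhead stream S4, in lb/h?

1104 lb/h

C entering = 2430×0.539 = 1309.8 lb/h; overhead removed = 0.843×1309.8 = 1104.1 lb/h.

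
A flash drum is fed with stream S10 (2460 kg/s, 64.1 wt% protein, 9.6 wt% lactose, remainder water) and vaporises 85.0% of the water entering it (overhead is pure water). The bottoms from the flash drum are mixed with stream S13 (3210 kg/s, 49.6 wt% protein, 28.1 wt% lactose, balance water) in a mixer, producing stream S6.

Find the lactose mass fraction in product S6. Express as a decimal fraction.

0.222

Vapour removed = 0.850×0.263×2460 = 549.93 kg/s; concentrate = 1910.1 kg/s.
lactose reaching the mixer = 236.16 (from concentrate) + 3210×0.281 = 1138.2 kg/s.
Product flow = 1910.1 + 3210 = 5120.1 kg/s; lactose fraction = 0.222.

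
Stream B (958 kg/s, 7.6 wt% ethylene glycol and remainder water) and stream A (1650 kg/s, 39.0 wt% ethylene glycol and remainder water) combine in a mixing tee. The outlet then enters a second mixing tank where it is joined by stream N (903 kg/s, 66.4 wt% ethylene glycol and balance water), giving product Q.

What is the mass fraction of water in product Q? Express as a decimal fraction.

Overall, product flow = 3511 kg/s.
water in = 958×0.924 + 1650×0.610 + 903×0.336 = 2195.1 kg/s.
water fraction in Q = 0.625.

0.625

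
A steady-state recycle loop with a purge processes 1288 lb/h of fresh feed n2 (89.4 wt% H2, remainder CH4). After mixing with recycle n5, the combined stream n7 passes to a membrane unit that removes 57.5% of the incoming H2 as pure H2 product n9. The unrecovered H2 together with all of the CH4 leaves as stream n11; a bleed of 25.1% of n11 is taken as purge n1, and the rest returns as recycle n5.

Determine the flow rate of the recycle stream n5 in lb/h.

CH4 enters only via n2 and leaves only via the purge: 1288×0.106 = 0.251×(CH4 in n11), and the membrane unit passes all CH4, so CH4 in n7 = CH4 in n11 = 543.94 lb/h.
H2 in n7: m_A = 1288×0.894 + (1−0.251)·(1−0.575)·m_A, so m_A = 1151.5/0.6817 = 1689.2 lb/h.
n11 = (1−0.575)×1689.2 + 543.94 = 1261.8 lb/h.
Recycle n5 = (1−0.251)×1261.8 = 945.12 lb/h.

945.1 lb/h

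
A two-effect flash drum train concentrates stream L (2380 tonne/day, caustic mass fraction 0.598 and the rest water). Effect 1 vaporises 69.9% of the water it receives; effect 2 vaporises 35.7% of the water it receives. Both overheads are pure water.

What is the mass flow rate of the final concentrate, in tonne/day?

water in feed = 2380×0.402 = 956.76 tonne/day.
After stage 1: water left = (1−0.699)×956.76 = 287.98; stream total = 1711.2 tonne/day.
After stage 2: water left = (1−0.357)×287.98 = 185.17; final concentrate = 1608.4 tonne/day.

1608 tonne/day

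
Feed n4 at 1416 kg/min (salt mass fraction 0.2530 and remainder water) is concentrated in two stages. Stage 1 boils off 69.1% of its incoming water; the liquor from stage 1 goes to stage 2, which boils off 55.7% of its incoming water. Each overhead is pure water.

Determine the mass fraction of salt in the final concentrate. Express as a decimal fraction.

0.7122

water in feed = 1416×0.747 = 1057.8 kg/min.
After stage 1: water left = (1−0.691)×1057.8 = 326.85; stream total = 685.09 kg/min.
After stage 2: water left = (1−0.557)×326.85 = 144.79; final concentrate = 503.04 kg/min.
salt fraction = 358.25/503.04 = 0.7122.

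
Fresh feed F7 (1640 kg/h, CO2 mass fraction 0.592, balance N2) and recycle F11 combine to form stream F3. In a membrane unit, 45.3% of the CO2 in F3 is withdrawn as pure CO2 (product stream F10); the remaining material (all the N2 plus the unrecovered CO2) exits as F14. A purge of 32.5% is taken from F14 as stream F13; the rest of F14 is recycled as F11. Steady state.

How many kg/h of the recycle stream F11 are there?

1958 kg/h

N2 enters only via F7 and leaves only via the purge: 1640×0.408 = 0.325×(N2 in F14), and the membrane unit passes all N2, so N2 in F3 = N2 in F14 = 2058.8 kg/h.
CO2 in F3: m_A = 1640×0.592 + (1−0.325)·(1−0.453)·m_A, so m_A = 970.88/0.6308 = 1539.2 kg/h.
F14 = (1−0.453)×1539.2 + 2058.8 = 2900.8 kg/h.
Recycle F11 = (1−0.325)×2900.8 = 1958 kg/h.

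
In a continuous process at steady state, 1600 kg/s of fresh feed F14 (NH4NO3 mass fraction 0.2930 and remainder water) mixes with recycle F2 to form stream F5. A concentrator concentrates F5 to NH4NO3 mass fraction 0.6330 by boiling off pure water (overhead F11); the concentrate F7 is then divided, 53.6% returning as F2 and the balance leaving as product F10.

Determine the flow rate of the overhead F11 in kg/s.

Overall NH4NO3 balance (none leaves overhead): NH4NO3 in fresh feed = NH4NO3 in product, i.e. 1600×0.293 = (1−0.536)·F7·0.633.
F7 = 468.8/(0.633×0.464) = 1596.1 kg/s.
Recycle F2 = 0.536×1596.1 = 855.52 kg/s.
Combined feed F5 = 1600 + 855.52 = 2455.5 kg/s.
Overhead F11 = F5 − F7 = 2455.5 − 1596.1 = 859.4 kg/s.

859.4 kg/s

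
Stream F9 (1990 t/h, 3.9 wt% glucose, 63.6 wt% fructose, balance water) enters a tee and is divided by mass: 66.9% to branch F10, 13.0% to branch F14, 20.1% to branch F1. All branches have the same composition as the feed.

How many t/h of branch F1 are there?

Branch F1 flow = 0.201×1990 = 399.99 t/h.

400 t/h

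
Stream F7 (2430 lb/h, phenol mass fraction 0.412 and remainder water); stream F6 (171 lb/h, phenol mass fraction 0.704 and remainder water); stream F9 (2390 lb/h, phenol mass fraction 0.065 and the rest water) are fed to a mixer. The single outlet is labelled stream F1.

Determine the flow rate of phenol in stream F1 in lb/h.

1277 lb/h

phenol out = phenol in = 2430×0.412 + 171×0.704 + 2390×0.065 = 1276.9 lb/h.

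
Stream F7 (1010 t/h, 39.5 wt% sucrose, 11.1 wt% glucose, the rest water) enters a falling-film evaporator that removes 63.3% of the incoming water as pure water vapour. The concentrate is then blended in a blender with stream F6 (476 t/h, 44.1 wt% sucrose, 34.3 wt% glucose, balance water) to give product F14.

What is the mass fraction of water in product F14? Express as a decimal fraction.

Vapour removed = 0.633×0.494×1010 = 315.83 t/h; concentrate = 694.17 t/h.
water reaching the mixer = 183.11 (from concentrate) + 476×0.216 = 285.93 t/h.
Product flow = 694.17 + 476 = 1170.2 t/h; water fraction = 0.244.

0.244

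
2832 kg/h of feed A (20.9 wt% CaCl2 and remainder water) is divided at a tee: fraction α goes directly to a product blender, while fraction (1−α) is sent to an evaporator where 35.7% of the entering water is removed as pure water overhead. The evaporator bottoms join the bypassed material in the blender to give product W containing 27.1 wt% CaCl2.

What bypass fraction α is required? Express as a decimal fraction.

0.190

All 2832×0.209 = 591.89 kg/h of CaCl2 reaches W, so W = 591.89/0.271 = 2184.1 kg/h and vapour = 647.91 kg/h.
The evaporator receives (1−α)·2832 of feed at 0.791 water and removes 0.357 of that water:
0.357×0.791×(1−α)×2832 = 647.91
(1−α) = 647.91/799.72 = 0.8102;  α = 0.1898.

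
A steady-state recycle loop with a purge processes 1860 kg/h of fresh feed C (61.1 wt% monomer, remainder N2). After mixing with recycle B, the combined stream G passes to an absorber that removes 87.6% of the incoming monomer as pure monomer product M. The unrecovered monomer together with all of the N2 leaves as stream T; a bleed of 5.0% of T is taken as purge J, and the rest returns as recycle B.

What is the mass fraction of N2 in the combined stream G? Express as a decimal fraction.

N2 enters only via C and leaves only via the purge: 1860×0.389 = 0.050×(N2 in T), and the absorber passes all N2, so N2 in G = N2 in T = 14471 kg/h.
monomer in G: m_A = 1860×0.611 + (1−0.050)·(1−0.876)·m_A, so m_A = 1136.5/0.8822 = 1288.2 kg/h.
G = 1288.2 + 14471 = 15759 kg/h.
N2 fraction in G = 14471/15759 = 0.918.

0.918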